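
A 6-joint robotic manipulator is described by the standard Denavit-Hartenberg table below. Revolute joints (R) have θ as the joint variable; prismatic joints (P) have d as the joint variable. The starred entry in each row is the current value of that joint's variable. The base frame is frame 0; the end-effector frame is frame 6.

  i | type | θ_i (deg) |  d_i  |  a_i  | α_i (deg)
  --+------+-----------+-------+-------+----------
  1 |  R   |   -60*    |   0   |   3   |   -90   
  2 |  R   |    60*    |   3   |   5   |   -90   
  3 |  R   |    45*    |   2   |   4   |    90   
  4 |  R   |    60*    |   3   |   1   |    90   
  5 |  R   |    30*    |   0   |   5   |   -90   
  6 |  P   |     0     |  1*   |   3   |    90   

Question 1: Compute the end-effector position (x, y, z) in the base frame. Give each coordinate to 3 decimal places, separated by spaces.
after link 1: o_1 = (1.5000, -2.5981, 0.0000)
after link 2: o_2 = (5.3481, -3.2631, -4.3301)
after link 3: o_3 = (2.7397, -4.4021, -7.7796)
after link 4: o_4 = (4.5143, -3.9403, -10.3559)
after link 5: o_5 = (3.9203, -2.4378, -15.0877)
after link 6: o_6 = (4.5437, -1.6551, -18.0875)

4.544 -1.655 -18.087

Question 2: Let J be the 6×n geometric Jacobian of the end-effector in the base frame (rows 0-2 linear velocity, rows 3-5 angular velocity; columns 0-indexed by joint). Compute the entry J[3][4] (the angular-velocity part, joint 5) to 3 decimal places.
-0.161

axis z_4 = (-0.1607,-0.9464,-0.2803); lever o_n−o_4 = (0.0294,2.2853,-7.7315)
cross product → J_v[:, 4] = (7.9574,-1.2509,-0.3395)
J_ω[:, 4] = z_4
entry J[3][4] = -0.1607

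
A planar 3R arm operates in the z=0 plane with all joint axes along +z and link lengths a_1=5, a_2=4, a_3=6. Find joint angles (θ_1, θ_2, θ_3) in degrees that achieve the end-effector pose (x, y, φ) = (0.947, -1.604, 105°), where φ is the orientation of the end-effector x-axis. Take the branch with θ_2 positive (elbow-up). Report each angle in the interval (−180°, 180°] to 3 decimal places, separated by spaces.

-97.660 59.995 142.665

wrist centre = target − a_3·(cos φ, sin φ) = (2.4999, -7.3996)
cos θ_2 = (61.0030−5²−4²)/(2·5·4) = 0.5001; θ_2 = 59.9951° (elbow-up)
β = atan2(-7.3996,2.4999) = -71.3326°; ψ = atan2(3.4639,7.0003) = 26.3274°
θ_1 = β − ψ = -97.6600°
θ_3 = φ − θ_1 − θ_2 = 142.6650° (wrapped to (-180°,180°])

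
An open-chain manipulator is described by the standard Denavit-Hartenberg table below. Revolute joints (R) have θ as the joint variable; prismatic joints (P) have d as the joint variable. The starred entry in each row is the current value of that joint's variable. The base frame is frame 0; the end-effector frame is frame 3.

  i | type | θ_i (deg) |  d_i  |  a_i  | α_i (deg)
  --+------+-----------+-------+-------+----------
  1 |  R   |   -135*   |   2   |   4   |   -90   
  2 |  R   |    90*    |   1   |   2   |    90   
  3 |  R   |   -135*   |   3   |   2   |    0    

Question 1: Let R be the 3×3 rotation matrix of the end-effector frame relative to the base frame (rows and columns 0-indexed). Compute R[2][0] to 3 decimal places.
0.707

End-effector x-axis (col 0 of R) = (-0.5000,0.5000,0.7071)
R[2][0] = 0.7071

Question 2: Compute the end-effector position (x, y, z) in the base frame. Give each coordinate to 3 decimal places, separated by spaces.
after link 1: o_1 = (-2.8284, -2.8284, 2.0000)
after link 2: o_2 = (-2.1213, -3.5355, 0.0000)
after link 3: o_3 = (-5.2426, -4.6569, 1.4142)

-5.243 -4.657 1.414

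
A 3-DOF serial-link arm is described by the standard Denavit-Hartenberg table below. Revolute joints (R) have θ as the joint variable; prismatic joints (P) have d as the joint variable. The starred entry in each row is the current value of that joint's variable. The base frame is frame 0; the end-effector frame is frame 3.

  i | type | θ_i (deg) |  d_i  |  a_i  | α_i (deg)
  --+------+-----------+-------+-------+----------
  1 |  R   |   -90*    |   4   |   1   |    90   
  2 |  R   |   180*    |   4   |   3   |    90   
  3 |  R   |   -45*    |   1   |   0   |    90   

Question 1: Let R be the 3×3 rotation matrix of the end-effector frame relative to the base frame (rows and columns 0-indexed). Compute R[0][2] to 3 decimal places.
0.707

End-effector z-axis (col 2 of R) = (0.7071,-0.7071,-0.0000)
R[0][2] = 0.7071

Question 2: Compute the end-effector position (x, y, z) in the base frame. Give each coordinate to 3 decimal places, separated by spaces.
-4.000 2.000 5.000

after link 1: o_1 = (0.0000, -1.0000, 4.0000)
after link 2: o_2 = (-4.0000, 2.0000, 4.0000)
after link 3: o_3 = (-4.0000, 2.0000, 5.0000)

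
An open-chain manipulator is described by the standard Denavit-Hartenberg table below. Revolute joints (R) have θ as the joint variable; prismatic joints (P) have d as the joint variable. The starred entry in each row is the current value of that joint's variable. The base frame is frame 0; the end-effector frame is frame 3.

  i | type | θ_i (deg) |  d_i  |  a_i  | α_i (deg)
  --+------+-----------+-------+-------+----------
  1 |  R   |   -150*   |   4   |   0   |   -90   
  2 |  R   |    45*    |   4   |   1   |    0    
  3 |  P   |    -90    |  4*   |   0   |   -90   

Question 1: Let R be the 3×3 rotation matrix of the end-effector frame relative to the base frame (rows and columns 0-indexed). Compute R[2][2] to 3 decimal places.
-0.707

End-effector z-axis (col 2 of R) = (-0.6124,-0.3536,-0.7071)
R[2][2] = -0.7071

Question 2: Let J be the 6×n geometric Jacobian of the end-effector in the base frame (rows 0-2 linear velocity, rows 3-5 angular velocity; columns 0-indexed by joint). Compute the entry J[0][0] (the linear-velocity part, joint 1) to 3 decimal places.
7.282

axis z_0 = ẑ; lever o_n−o_0 = (3.3876,-7.2818,3.2929)
cross product → J_v[:, 0] = (7.2818,3.3876,-0.0000)
J_ω[:, 0] = z_0
entry J[0][0] = 7.2818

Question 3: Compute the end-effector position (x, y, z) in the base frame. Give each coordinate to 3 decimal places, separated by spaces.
after link 1: o_1 = (0.0000, 0.0000, 4.0000)
after link 2: o_2 = (1.3876, -3.8177, 3.2929)
after link 3: o_3 = (3.3876, -7.2818, 3.2929)

3.388 -7.282 3.293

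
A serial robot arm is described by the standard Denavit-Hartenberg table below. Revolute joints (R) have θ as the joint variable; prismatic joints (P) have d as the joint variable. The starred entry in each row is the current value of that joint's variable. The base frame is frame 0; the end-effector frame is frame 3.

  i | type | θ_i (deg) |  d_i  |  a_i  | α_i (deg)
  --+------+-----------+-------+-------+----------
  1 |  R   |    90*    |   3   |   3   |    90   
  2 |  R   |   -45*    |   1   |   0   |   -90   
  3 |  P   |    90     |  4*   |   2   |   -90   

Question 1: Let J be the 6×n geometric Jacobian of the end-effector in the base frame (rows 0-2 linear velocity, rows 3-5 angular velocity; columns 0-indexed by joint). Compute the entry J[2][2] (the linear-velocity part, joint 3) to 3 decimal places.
prismatic axis z_2 = (0.0000,0.7071,0.7071)
J_v[:, 2] = z_2; J_ω[:, 2] = (0,0,0)
entry J[2][2] = 0.7071

0.707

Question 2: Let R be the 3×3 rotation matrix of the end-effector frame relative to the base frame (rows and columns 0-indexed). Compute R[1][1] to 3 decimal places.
End-effector y-axis (col 1 of R) = (-0.0000,-0.7071,-0.7071)
R[1][1] = -0.7071

-0.707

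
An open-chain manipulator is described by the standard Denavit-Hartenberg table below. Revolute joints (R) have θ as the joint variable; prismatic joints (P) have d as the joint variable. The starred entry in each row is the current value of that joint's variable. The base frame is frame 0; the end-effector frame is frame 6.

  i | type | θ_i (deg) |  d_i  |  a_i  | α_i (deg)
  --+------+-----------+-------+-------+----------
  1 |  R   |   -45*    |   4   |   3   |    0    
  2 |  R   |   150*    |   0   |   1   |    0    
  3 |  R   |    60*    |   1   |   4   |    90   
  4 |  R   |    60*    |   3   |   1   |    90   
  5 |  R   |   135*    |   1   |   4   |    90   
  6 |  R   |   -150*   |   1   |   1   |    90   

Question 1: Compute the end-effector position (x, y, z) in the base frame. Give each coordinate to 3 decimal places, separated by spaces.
after link 1: o_1 = (2.1213, -2.1213, 4.0000)
after link 2: o_2 = (1.8625, -1.1554, 4.0000)
after link 3: o_3 = (-2.0012, -0.1201, 5.0000)
after link 4: o_4 = (-1.7077, 2.9071, 5.8660)
after link 5: o_5 = (-0.4461, 5.4972, 2.9165)
after link 6: o_6 = (-0.6406, 5.6474, 4.3092)

-0.641 5.647 4.309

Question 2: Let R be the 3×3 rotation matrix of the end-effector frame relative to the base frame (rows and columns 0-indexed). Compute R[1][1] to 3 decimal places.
0.775

End-effector y-axis (col 1 of R) = (-0.1585,0.7745,0.6124)
R[1][1] = 0.7745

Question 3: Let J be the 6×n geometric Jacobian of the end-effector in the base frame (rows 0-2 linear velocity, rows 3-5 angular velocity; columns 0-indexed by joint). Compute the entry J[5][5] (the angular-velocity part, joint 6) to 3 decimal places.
0.612

axis z_5 = (-0.1585,0.7745,0.6124); lever o_n−o_5 = (-0.1945,0.1502,1.3927)
cross product → J_v[:, 5] = (0.9867,0.1016,0.1268)
J_ω[:, 5] = z_5
entry J[5][5] = 0.6124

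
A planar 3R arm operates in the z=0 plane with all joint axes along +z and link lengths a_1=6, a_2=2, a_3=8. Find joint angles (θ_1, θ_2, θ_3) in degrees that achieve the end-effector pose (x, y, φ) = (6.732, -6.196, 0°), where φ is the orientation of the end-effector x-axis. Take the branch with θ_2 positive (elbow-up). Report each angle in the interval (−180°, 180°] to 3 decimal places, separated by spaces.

wrist centre = target − a_3·(cos φ, sin φ) = (-1.2680, -6.1960)
cos θ_2 = (39.9982−6²−2²)/(2·6·2) = -0.0001; θ_2 = 90.0042° (elbow-up)
β = atan2(-6.1960,-1.2680) = -101.5658°; ψ = atan2(2.0000,5.9999) = 18.4354°
θ_1 = β − ψ = -120.0011°
θ_3 = φ − θ_1 − θ_2 = 29.9969° (wrapped to (-180°,180°])

-120.001 90.004 29.997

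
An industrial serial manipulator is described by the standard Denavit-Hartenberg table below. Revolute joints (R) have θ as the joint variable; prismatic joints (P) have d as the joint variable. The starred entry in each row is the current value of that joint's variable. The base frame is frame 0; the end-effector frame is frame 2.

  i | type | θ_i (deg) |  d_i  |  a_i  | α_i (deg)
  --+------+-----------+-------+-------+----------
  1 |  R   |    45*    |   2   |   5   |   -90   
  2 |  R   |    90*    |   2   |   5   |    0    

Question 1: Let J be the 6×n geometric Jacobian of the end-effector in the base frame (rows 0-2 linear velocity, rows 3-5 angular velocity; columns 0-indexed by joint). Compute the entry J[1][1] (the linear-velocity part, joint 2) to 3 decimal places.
-3.536

axis z_1 = (-0.7071,0.7071,0.0000); lever o_n−o_1 = (-1.4142,1.4142,-5.0000)
cross product → J_v[:, 1] = (-3.5355,-3.5355,-0.0000)
J_ω[:, 1] = z_1
entry J[1][1] = -3.5355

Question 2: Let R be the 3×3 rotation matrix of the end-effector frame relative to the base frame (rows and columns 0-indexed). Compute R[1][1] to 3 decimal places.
End-effector y-axis (col 1 of R) = (-0.7071,-0.7071,-0.0000)
R[1][1] = -0.7071

-0.707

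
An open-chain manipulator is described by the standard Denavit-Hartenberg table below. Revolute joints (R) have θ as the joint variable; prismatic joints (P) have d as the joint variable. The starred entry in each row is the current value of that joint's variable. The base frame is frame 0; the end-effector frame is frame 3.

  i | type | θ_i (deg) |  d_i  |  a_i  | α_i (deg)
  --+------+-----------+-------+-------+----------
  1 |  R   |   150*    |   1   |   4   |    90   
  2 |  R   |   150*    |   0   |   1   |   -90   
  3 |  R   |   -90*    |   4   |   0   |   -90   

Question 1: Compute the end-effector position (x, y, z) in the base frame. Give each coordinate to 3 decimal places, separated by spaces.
-0.982 0.567 -1.964

after link 1: o_1 = (-3.4641, 2.0000, 1.0000)
after link 2: o_2 = (-2.7141, 1.5670, 1.5000)
after link 3: o_3 = (-0.9821, 0.5670, -1.9641)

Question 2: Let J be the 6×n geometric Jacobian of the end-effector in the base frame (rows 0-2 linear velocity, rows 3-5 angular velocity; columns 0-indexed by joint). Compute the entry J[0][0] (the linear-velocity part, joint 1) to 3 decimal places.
axis z_0 = ẑ; lever o_n−o_0 = (-0.9821,0.5670,-1.9641)
cross product → J_v[:, 0] = (-0.5670,-0.9821,0.0000)
J_ω[:, 0] = z_0
entry J[0][0] = -0.5670

-0.567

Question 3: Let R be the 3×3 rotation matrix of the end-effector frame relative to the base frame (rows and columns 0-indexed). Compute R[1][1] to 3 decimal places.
0.250

End-effector y-axis (col 1 of R) = (-0.4330,0.2500,0.8660)
R[1][1] = 0.2500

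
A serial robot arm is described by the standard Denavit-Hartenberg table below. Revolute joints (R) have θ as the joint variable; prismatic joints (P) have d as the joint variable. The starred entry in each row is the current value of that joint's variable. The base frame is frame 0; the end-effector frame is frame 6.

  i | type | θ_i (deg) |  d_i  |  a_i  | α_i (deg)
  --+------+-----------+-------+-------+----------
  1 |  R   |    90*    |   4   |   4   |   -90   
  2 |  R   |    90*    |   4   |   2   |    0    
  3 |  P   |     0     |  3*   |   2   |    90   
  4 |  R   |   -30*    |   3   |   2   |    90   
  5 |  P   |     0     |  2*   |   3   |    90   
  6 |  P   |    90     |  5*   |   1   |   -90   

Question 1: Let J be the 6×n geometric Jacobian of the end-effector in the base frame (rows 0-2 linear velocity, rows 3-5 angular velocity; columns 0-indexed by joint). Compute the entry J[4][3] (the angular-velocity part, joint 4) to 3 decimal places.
1.000

axis z_3 = (0.0000,1.0000,0.0000); lever o_n−o_3 = (5.0981,-2.0000,-2.8301)
cross product → J_v[:, 3] = (-2.8301,0.0000,-5.0981)
J_ω[:, 3] = z_3
entry J[4][3] = 1.0000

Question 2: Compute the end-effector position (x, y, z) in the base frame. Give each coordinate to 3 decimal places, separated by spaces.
-1.902 2.000 -2.830

after link 1: o_1 = (0.0000, 4.0000, 4.0000)
after link 2: o_2 = (-4.0000, 4.0000, 2.0000)
after link 3: o_3 = (-7.0000, 4.0000, 0.0000)
after link 4: o_4 = (-6.0000, 7.0000, -1.7321)
after link 5: o_5 = (-2.7679, 7.0000, -3.3301)
after link 6: o_6 = (-1.9019, 2.0000, -2.8301)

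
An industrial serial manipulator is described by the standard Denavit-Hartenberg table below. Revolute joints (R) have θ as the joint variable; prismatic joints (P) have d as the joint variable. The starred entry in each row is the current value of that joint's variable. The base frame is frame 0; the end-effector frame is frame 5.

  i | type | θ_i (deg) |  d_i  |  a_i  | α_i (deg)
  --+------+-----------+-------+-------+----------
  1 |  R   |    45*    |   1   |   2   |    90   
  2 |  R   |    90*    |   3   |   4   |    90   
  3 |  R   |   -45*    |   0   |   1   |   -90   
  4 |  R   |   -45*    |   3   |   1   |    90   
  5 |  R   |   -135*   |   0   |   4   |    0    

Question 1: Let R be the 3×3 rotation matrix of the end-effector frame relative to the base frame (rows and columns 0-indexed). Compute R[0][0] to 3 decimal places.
-0.457

End-effector x-axis (col 0 of R) = (-0.4571,-0.2500,-0.8536)
R[0][0] = -0.4571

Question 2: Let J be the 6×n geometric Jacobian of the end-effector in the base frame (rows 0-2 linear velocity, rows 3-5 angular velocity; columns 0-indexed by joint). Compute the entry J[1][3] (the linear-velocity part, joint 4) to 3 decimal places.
0.268

axis z_3 = (0.5000,-0.5000,0.7071); lever o_n−o_3 = (-0.1820,-1.6464,-0.7929)
cross product → J_v[:, 3] = (1.5607,0.2678,-0.9142)
J_ω[:, 3] = z_3
entry J[1][3] = 0.2678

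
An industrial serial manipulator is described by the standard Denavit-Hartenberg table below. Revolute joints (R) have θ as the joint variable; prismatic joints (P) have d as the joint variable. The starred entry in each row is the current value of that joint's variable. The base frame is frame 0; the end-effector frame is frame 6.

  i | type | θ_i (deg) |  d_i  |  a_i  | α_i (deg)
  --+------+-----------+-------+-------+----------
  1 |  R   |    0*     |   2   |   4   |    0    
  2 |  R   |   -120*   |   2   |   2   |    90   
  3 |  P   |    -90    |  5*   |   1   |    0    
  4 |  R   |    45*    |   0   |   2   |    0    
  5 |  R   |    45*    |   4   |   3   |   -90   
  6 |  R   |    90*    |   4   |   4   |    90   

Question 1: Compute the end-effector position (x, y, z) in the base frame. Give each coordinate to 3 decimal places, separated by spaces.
-3.537 -3.055 5.586

after link 1: o_1 = (4.0000, 0.0000, 2.0000)
after link 2: o_2 = (3.0000, -1.7321, 4.0000)
after link 3: o_3 = (-1.3301, 0.7679, 3.0000)
after link 4: o_4 = (-2.0372, -0.4568, 1.5858)
after link 5: o_5 = (-7.0013, -1.0549, 1.5858)
after link 6: o_6 = (-3.5372, -3.0549, 5.5858)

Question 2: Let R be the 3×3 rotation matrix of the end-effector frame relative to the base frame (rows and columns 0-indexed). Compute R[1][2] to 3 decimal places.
-0.866

End-effector z-axis (col 2 of R) = (-0.5000,-0.8660,-0.0000)
R[1][2] = -0.8660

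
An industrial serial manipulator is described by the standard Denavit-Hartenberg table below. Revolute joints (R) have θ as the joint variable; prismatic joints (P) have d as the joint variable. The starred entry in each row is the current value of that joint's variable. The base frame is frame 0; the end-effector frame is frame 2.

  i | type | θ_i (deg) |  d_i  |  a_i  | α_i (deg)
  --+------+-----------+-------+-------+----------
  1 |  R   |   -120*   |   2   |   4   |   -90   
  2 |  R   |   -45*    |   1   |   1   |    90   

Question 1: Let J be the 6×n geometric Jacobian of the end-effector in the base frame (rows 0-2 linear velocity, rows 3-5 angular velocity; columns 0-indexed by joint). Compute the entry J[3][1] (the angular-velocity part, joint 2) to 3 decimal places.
0.866

axis z_1 = (0.8660,-0.5000,0.0000); lever o_n−o_1 = (0.5125,-1.1124,0.7071)
cross product → J_v[:, 1] = (-0.3536,-0.6124,-0.7071)
J_ω[:, 1] = z_1
entry J[3][1] = 0.8660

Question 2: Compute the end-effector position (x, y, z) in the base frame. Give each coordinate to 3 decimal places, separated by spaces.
after link 1: o_1 = (-2.0000, -3.4641, 2.0000)
after link 2: o_2 = (-1.4875, -4.5765, 2.7071)

-1.488 -4.576 2.707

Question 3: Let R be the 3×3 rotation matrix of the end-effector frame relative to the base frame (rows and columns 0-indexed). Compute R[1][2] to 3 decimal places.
0.612

End-effector z-axis (col 2 of R) = (0.3536,0.6124,0.7071)
R[1][2] = 0.6124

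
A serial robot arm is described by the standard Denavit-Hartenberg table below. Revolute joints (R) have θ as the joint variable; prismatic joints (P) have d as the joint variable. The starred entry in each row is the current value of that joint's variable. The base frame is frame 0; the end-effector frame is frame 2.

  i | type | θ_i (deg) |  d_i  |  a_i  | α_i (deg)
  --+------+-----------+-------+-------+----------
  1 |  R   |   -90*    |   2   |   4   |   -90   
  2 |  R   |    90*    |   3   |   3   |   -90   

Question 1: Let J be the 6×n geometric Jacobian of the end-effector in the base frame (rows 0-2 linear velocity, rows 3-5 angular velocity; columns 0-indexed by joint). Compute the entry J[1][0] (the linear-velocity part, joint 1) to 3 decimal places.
3.000

axis z_0 = ẑ; lever o_n−o_0 = (3.0000,-4.0000,-1.0000)
cross product → J_v[:, 0] = (4.0000,3.0000,-0.0000)
J_ω[:, 0] = z_0
entry J[1][0] = 3.0000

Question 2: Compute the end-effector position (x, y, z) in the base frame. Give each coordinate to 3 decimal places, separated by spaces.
3.000 -4.000 -1.000

after link 1: o_1 = (0.0000, -4.0000, 2.0000)
after link 2: o_2 = (3.0000, -4.0000, -1.0000)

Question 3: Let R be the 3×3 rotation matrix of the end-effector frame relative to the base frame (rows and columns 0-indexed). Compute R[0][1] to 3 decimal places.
-1.000

End-effector y-axis (col 1 of R) = (-1.0000,0.0000,-0.0000)
R[0][1] = -1.0000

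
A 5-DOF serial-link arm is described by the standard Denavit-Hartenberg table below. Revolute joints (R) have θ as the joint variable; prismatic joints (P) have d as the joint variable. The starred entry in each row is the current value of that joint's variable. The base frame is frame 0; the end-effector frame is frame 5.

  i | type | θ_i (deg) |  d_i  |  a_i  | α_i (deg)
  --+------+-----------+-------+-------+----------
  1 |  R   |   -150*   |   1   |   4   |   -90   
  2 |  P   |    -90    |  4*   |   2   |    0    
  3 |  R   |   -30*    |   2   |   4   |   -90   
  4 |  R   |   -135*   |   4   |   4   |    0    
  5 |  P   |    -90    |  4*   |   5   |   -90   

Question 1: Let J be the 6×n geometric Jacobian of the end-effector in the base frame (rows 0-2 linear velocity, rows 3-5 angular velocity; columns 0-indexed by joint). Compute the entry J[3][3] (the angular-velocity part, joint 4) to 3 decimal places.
axis z_3 = (-0.7500,-0.4330,0.5000); lever o_n−o_3 = (-9.1092,-4.4427,-1.5114)
cross product → J_v[:, 3] = (2.8758,-5.6881,-0.6124)
J_ω[:, 3] = z_3
entry J[3][3] = -0.7500

-0.750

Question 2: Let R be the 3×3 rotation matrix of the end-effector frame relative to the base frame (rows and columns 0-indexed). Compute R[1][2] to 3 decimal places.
End-effector z-axis (col 2 of R) = (0.0474,-0.7891,-0.6124)
R[1][2] = -0.7891

-0.789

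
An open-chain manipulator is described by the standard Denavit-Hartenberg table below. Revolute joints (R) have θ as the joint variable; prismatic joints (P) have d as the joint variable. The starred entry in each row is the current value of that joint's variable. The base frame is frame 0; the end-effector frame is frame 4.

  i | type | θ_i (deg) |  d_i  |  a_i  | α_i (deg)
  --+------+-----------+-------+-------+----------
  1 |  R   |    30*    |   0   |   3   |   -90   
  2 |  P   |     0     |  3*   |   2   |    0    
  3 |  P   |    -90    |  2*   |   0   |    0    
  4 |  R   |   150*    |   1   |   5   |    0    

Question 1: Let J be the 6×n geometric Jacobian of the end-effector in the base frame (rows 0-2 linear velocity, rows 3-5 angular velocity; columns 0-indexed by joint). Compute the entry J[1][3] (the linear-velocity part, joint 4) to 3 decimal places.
-2.165

axis z_3 = (-0.5000,0.8660,0.0000); lever o_n−o_3 = (1.6651,2.1160,-4.3301)
cross product → J_v[:, 3] = (-3.7500,-2.1651,-2.5000)
J_ω[:, 3] = z_3
entry J[1][3] = -2.1651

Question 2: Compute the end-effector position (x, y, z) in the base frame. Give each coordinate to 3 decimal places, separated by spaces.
3.495 8.946 -4.330

after link 1: o_1 = (2.5981, 1.5000, 0.0000)
after link 2: o_2 = (2.8301, 5.0981, 0.0000)
after link 3: o_3 = (1.8301, 6.8301, 0.0000)
after link 4: o_4 = (3.4952, 8.9462, -4.3301)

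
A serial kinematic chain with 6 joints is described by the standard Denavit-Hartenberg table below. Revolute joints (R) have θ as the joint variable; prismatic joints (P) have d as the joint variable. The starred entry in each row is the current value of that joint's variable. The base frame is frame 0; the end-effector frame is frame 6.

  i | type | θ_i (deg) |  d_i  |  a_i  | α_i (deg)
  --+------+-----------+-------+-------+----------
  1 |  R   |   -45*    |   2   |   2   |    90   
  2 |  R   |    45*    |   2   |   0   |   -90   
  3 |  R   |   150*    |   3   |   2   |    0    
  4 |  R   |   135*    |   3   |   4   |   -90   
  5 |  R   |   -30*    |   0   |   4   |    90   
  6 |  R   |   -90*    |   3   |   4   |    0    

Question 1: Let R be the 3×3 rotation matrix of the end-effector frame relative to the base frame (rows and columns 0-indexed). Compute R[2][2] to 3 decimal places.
End-effector z-axis (col 2 of R) = (-0.1562,0.8392,0.5209)
R[2][2] = 0.5209

0.521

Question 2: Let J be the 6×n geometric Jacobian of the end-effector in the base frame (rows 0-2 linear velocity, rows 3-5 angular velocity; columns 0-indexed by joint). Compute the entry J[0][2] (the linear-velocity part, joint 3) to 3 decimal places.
0.033

axis z_2 = (-0.5000,0.5000,0.7071); lever o_n−o_2 = (-11.4236,3.2266,4.6287)
cross product → J_v[:, 2] = (0.0328,-5.7634,4.0985)
J_ω[:, 2] = z_2
entry J[0][2] = 0.0328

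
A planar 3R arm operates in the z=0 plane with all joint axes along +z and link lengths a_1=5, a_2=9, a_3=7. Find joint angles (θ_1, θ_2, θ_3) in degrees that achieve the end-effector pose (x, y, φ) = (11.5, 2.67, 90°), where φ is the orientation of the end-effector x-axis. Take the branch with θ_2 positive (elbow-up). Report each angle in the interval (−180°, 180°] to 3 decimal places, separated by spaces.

wrist centre = target − a_3·(cos φ, sin φ) = (11.5000, -4.3300)
cos θ_2 = (150.9989−5²−9²)/(2·5·9) = 0.5000; θ_2 = 60.0008° (elbow-up)
β = atan2(-4.3300,11.5000) = -20.6324°; ψ = atan2(7.7943,9.4999) = 39.3676°
θ_1 = β − ψ = -60.0000°
θ_3 = φ − θ_1 − θ_2 = 89.9992° (wrapped to (-180°,180°])

-60.000 60.001 89.999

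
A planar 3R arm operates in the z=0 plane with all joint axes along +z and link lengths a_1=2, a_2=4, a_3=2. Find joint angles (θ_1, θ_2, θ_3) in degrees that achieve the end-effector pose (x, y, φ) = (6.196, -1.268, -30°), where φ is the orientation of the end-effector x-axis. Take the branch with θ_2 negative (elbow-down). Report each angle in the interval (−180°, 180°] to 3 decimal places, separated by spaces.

60.003 -90.005 0.002

wrist centre = target − a_3·(cos φ, sin φ) = (4.4639, -0.2680)
cos θ_2 = (19.9987−2²−4²)/(2·2·4) = -0.0001; θ_2 = -90.0048° (elbow-down)
β = atan2(-0.2680,4.4639) = -3.4357°; ψ = atan2(-4.0000,1.9997) = -63.4388°
θ_1 = β − ψ = 60.0031°
θ_3 = φ − θ_1 − θ_2 = 0.0017° (wrapped to (-180°,180°])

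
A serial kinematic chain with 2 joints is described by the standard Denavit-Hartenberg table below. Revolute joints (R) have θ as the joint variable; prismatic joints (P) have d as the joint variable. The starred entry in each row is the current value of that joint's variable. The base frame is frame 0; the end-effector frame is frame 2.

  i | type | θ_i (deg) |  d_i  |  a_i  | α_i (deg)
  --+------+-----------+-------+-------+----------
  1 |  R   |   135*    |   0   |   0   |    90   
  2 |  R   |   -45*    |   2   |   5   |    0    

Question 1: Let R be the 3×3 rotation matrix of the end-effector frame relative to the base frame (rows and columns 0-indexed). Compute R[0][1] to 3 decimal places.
-0.500

End-effector y-axis (col 1 of R) = (-0.5000,0.5000,0.7071)
R[0][1] = -0.5000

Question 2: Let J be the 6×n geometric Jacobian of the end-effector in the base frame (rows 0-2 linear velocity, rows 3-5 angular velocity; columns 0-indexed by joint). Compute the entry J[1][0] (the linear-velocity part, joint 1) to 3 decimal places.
-1.086

axis z_0 = ẑ; lever o_n−o_0 = (-1.0858,3.9142,-3.5355)
cross product → J_v[:, 0] = (-3.9142,-1.0858,0.0000)
J_ω[:, 0] = z_0
entry J[1][0] = -1.0858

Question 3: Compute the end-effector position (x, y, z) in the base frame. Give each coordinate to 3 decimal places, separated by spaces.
-1.086 3.914 -3.536

after link 1: o_1 = (0.0000, 0.0000, 0.0000)
after link 2: o_2 = (-1.0858, 3.9142, -3.5355)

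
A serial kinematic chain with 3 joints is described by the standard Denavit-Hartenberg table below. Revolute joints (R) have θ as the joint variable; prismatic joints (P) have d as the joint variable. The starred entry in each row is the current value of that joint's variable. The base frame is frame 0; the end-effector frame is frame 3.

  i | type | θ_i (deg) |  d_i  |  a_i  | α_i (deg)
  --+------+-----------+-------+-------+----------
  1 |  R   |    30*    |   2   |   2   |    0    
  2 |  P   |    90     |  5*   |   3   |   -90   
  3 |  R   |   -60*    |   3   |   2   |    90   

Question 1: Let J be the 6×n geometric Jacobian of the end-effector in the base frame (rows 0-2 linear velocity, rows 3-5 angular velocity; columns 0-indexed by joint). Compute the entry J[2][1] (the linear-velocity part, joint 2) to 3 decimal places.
prismatic axis z_1 = (0.0000,0.0000,1.0000)
J_v[:, 1] = z_1; J_ω[:, 1] = (0,0,0)
entry J[2][1] = 1.0000

1.000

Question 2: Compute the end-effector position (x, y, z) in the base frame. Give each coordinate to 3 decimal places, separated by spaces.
-2.866 2.964 8.732

after link 1: o_1 = (1.7321, 1.0000, 2.0000)
after link 2: o_2 = (0.2321, 3.5981, 7.0000)
after link 3: o_3 = (-2.8660, 2.9641, 8.7321)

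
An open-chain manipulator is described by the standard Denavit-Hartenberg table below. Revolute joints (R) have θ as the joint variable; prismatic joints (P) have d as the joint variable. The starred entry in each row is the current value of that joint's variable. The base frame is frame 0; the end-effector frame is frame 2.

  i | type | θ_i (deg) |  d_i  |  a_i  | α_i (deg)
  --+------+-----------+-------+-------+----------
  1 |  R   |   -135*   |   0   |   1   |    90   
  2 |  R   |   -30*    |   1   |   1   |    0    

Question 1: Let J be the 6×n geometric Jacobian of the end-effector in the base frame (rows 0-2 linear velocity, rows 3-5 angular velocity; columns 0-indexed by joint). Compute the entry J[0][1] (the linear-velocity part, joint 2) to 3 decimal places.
-0.354

axis z_1 = (-0.7071,0.7071,0.0000); lever o_n−o_1 = (-1.3195,0.0947,-0.5000)
cross product → J_v[:, 1] = (-0.3536,-0.3536,0.8660)
J_ω[:, 1] = z_1
entry J[0][1] = -0.3536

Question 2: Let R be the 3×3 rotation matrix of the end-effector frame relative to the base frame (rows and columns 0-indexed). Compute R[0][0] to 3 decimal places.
-0.612

End-effector x-axis (col 0 of R) = (-0.6124,-0.6124,-0.5000)
R[0][0] = -0.6124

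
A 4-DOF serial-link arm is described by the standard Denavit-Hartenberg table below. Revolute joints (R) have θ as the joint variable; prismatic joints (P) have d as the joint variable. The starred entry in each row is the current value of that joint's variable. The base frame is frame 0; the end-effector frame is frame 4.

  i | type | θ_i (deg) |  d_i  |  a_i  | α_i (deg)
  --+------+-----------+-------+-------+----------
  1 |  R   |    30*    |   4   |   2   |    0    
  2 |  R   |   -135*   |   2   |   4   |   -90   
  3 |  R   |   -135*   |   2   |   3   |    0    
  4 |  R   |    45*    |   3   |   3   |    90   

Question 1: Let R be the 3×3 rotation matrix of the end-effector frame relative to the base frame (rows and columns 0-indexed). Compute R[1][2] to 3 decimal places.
0.966

End-effector z-axis (col 2 of R) = (0.2588,0.9659,0.0000)
R[1][2] = 0.9659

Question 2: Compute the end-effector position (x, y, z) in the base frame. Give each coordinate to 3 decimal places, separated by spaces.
after link 1: o_1 = (1.7321, 1.0000, 4.0000)
after link 2: o_2 = (0.6968, -2.8637, 6.0000)
after link 3: o_3 = (3.1777, -1.3323, 8.1213)
after link 4: o_4 = (6.0754, -2.1088, 11.1213)

6.075 -2.109 11.121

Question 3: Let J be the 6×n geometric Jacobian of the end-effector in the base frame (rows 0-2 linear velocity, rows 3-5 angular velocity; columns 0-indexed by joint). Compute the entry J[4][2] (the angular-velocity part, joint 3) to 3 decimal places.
axis z_2 = (0.9659,-0.2588,0.0000); lever o_n−o_2 = (5.3787,0.7549,5.1213)
cross product → J_v[:, 2] = (-1.3255,-4.9468,2.1213)
J_ω[:, 2] = z_2
entry J[4][2] = -0.2588

-0.259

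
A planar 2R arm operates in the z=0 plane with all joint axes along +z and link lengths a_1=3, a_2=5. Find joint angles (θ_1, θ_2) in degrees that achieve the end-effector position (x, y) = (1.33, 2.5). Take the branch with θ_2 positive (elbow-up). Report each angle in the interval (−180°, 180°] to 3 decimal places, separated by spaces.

-56.030 150.001

cos θ_2 = (8.0189−3²−5²)/(2·3·5) = -0.8660; θ_2 = 150.0013° (elbow-up)
β = atan2(2.5000,1.3300) = 61.9870°; ψ = atan2(2.4999,-1.3302) = 118.0172°
θ_1 = β − ψ = -56.0302°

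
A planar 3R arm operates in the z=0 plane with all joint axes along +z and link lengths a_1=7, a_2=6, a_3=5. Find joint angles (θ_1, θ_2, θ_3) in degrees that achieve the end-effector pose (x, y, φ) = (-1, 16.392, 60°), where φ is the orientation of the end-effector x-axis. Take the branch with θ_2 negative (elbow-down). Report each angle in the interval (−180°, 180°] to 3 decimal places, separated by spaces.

120.005 -30.010 -29.995

wrist centre = target − a_3·(cos φ, sin φ) = (-3.5000, 12.0619)
cos θ_2 = (157.7388−7²−6²)/(2·7·6) = 0.8659; θ_2 = -30.0100° (elbow-down)
β = atan2(12.0619,-3.5000) = 106.1812°; ψ = atan2(-3.0009,12.1956) = -13.8238°
θ_1 = β − ψ = 120.0050°
θ_3 = φ − θ_1 − θ_2 = -29.9950° (wrapped to (-180°,180°])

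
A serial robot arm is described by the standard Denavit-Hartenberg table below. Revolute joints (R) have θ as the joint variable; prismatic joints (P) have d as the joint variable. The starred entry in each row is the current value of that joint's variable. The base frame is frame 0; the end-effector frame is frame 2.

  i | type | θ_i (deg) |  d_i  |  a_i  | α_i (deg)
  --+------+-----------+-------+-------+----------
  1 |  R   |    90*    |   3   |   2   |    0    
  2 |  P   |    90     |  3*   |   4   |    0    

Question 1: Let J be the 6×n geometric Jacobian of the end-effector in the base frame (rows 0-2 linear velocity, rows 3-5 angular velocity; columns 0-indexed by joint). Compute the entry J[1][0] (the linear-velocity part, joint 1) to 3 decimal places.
axis z_0 = ẑ; lever o_n−o_0 = (-4.0000,2.0000,6.0000)
cross product → J_v[:, 0] = (-2.0000,-4.0000,0.0000)
J_ω[:, 0] = z_0
entry J[1][0] = -4.0000

-4.000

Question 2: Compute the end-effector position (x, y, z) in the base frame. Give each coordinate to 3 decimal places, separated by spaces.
-4.000 2.000 6.000

after link 1: o_1 = (0.0000, 2.0000, 3.0000)
after link 2: o_2 = (-4.0000, 2.0000, 6.0000)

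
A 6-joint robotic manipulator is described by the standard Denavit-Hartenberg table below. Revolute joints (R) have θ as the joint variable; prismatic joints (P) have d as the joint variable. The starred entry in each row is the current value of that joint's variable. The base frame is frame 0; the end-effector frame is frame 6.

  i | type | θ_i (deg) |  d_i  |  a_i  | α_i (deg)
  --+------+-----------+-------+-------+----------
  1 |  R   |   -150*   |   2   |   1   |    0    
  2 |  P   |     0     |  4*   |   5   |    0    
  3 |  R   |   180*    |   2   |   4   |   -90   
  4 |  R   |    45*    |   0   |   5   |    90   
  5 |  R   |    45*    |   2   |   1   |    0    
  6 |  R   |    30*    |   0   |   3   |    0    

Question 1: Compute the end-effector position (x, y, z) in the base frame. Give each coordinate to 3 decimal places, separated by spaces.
1.661 5.121 4.830

after link 1: o_1 = (-0.8660, -0.5000, 2.0000)
after link 2: o_2 = (-5.1962, -3.0000, 6.0000)
after link 3: o_3 = (-1.7321, -1.0000, 8.0000)
after link 4: o_4 = (1.3298, 0.7678, 4.4645)
after link 5: o_5 = (2.6340, 2.3372, 5.3787)
after link 6: o_6 = (1.6606, 5.1213, 4.8296)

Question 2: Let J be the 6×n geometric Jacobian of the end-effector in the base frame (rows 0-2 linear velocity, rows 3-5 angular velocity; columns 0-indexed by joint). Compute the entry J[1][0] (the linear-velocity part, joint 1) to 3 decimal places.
1.661

axis z_0 = ẑ; lever o_n−o_0 = (1.6606,5.1213,4.8296)
cross product → J_v[:, 0] = (-5.1213,1.6606,0.0000)
J_ω[:, 0] = z_0
entry J[1][0] = 1.6606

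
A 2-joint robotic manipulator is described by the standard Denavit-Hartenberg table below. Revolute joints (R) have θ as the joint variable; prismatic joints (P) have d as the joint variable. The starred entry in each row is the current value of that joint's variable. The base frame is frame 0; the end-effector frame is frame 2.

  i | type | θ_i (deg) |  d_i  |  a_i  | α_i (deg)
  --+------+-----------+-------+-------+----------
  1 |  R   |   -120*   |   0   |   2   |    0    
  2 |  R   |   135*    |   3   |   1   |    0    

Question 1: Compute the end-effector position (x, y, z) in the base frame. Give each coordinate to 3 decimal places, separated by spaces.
-0.034 -1.473 3.000

after link 1: o_1 = (-1.0000, -1.7321, 0.0000)
after link 2: o_2 = (-0.0341, -1.4732, 3.0000)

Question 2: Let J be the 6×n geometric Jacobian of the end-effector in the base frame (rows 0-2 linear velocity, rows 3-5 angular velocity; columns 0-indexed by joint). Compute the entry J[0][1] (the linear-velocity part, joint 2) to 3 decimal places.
axis z_1 = (0.0000,0.0000,1.0000); lever o_n−o_1 = (0.9659,0.2588,3.0000)
cross product → J_v[:, 1] = (-0.2588,0.9659,0.0000)
J_ω[:, 1] = z_1
entry J[0][1] = -0.2588

-0.259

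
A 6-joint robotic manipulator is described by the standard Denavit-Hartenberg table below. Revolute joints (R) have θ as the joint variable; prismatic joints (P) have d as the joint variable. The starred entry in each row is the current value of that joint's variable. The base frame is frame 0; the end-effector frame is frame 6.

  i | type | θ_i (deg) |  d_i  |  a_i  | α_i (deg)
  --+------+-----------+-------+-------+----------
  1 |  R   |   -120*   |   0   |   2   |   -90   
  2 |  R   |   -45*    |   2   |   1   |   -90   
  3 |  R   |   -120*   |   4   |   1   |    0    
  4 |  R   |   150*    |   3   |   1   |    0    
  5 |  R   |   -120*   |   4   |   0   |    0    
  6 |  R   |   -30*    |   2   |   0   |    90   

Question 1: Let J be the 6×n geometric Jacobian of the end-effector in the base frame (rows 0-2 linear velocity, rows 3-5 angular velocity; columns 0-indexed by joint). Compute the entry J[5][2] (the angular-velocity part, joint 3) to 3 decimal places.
axis z_2 = (-0.3536,-0.6124,-0.7071); lever o_n−o_2 = (-4.4086,-8.3680,-8.9336)
cross product → J_v[:, 2] = (-0.4464,-0.0411,0.2588)
J_ω[:, 2] = z_2
entry J[5][2] = -0.7071

-0.707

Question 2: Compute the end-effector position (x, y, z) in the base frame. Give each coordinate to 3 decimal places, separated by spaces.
-4.030 -11.712 -8.226

after link 1: o_1 = (-1.0000, -1.7321, 0.0000)
after link 2: o_2 = (0.3785, -3.3444, 0.7071)
after link 3: o_3 = (-0.1089, -5.9207, -2.4749)
after link 4: o_4 = (-1.9088, -8.0382, -3.9838)
after link 5: o_5 = (-3.3230, -10.4877, -6.8122)
after link 6: o_6 = (-4.0301, -11.7124, -8.2265)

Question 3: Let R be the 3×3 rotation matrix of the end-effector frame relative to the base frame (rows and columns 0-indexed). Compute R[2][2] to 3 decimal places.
-0.612

End-effector z-axis (col 2 of R) = (-0.1268,0.7803,-0.6124)
R[2][2] = -0.6124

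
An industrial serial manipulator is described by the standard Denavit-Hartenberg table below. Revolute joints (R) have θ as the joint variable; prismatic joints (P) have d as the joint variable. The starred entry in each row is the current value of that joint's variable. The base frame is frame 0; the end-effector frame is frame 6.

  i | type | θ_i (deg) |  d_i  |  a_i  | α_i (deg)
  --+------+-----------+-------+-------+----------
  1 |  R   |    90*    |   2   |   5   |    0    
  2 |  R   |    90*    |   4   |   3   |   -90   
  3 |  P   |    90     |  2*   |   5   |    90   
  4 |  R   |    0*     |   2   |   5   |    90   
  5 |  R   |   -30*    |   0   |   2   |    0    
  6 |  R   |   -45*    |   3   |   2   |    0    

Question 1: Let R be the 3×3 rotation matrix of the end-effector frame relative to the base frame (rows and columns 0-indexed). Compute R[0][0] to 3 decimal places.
End-effector x-axis (col 0 of R) = (0.9659,-0.0000,-0.2588)
R[0][0] = 0.9659

0.966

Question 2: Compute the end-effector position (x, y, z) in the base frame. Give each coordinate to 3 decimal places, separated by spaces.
after link 1: o_1 = (0.0000, 5.0000, 2.0000)
after link 2: o_2 = (-3.0000, 5.0000, 6.0000)
after link 3: o_3 = (-3.0000, 3.0000, 1.0000)
after link 4: o_4 = (-5.0000, 3.0000, -4.0000)
after link 5: o_5 = (-4.0000, 3.0000, -5.7321)
after link 6: o_6 = (-2.0681, 6.0000, -6.2497)

-2.068 6.000 -6.250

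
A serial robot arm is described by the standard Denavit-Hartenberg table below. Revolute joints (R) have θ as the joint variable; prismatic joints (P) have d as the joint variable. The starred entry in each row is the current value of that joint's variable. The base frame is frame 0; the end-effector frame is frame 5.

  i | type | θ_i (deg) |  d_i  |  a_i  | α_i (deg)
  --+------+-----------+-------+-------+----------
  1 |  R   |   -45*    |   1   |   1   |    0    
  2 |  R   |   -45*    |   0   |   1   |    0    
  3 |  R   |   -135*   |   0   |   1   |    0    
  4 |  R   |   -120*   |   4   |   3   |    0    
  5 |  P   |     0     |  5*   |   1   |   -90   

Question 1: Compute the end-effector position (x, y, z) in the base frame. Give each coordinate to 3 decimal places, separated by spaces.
3.864 0.035 10.000

after link 1: o_1 = (0.7071, -0.7071, 1.0000)
after link 2: o_2 = (0.7071, -1.7071, 1.0000)
after link 3: o_3 = (0.0000, -1.0000, 1.0000)
after link 4: o_4 = (2.8978, -0.2235, 5.0000)
after link 5: o_5 = (3.8637, 0.0353, 10.0000)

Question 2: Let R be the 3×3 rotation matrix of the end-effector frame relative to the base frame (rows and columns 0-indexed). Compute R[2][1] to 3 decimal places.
End-effector y-axis (col 1 of R) = (-0.0000,0.0000,-1.0000)
R[2][1] = -1.0000

-1.000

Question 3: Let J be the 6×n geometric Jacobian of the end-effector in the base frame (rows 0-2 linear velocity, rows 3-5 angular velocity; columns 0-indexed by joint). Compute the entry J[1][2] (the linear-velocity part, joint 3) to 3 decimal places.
3.157

axis z_2 = (0.0000,0.0000,1.0000); lever o_n−o_2 = (3.1566,1.7424,9.0000)
cross product → J_v[:, 2] = (-1.7424,3.1566,0.0000)
J_ω[:, 2] = z_2
entry J[1][2] = 3.1566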